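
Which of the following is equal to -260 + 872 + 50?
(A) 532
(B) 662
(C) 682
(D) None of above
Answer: B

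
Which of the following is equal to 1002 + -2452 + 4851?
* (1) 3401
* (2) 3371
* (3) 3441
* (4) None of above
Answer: 1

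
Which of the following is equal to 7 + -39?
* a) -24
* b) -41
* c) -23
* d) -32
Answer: d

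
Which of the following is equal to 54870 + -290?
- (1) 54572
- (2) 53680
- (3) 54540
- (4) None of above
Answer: 4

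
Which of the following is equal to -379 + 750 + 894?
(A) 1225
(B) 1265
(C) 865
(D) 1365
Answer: B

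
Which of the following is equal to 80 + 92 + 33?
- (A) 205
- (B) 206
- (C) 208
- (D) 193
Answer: A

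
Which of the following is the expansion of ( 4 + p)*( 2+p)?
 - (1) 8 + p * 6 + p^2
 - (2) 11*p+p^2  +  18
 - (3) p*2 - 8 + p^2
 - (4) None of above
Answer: 1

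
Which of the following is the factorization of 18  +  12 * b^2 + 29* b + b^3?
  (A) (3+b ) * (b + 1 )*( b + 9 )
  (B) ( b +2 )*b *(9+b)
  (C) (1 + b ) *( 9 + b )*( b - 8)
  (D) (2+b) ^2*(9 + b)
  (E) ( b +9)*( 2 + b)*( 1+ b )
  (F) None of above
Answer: E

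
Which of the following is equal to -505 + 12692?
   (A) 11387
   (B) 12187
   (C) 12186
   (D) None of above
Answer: B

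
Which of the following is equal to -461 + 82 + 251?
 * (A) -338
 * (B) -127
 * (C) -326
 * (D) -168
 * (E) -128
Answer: E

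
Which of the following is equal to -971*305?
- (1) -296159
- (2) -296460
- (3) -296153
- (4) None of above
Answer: 4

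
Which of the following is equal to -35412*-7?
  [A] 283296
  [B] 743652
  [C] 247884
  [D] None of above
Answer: C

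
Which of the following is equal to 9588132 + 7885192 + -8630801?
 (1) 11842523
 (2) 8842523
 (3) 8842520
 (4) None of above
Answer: 2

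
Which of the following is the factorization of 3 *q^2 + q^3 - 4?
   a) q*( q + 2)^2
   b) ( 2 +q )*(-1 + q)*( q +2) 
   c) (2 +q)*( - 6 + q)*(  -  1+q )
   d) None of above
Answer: b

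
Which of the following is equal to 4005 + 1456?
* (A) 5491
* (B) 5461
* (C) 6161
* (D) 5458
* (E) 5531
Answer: B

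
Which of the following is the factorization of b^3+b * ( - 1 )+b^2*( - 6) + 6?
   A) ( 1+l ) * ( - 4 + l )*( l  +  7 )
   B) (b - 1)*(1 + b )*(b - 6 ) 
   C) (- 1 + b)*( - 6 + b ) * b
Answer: B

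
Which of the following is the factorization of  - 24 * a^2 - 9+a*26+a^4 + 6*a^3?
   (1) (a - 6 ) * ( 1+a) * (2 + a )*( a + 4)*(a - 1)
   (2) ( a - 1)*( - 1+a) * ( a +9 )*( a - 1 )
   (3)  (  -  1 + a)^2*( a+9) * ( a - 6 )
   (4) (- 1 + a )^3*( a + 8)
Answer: 2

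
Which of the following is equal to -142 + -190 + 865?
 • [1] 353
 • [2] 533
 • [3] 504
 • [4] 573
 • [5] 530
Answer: 2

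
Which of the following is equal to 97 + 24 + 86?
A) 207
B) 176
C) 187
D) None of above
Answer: A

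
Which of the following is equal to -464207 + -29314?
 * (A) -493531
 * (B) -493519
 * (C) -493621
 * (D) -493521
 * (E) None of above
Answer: D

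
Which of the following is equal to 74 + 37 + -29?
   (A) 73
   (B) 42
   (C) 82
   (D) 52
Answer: C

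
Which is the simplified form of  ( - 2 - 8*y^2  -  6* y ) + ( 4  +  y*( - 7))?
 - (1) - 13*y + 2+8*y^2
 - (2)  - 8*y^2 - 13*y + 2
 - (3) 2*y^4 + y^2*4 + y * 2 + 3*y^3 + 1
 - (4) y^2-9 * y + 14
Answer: 2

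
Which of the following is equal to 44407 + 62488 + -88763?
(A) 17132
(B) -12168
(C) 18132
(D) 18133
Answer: C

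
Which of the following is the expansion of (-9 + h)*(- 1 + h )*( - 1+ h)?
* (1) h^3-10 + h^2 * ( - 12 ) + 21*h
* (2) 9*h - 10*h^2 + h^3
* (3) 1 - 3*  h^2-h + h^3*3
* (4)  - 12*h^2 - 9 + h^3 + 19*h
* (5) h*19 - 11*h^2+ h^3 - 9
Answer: 5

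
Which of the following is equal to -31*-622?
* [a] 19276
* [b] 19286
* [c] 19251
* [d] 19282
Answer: d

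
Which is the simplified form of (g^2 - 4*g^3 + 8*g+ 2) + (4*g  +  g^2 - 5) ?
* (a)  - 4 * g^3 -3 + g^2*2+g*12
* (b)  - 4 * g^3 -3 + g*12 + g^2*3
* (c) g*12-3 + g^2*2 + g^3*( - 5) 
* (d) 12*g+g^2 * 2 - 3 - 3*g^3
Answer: a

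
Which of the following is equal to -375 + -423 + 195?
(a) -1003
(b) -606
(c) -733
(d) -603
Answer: d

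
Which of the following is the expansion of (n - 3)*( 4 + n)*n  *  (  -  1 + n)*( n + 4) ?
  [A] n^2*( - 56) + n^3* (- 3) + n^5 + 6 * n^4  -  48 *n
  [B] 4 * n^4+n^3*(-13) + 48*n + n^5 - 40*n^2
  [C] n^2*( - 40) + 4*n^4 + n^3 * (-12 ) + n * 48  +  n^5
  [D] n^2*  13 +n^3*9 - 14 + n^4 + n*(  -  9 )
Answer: B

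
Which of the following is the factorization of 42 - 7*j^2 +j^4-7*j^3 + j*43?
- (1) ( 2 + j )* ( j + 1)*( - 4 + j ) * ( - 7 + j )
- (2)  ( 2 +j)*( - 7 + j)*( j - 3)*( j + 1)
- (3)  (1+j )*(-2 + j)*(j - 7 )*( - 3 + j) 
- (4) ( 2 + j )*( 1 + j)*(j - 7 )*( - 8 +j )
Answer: 2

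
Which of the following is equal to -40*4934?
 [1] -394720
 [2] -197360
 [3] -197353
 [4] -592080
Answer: 2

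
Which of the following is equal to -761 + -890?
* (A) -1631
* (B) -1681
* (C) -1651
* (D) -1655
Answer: C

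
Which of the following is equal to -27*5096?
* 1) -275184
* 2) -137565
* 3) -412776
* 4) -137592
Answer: 4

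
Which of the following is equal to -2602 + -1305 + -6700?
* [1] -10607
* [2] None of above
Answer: 1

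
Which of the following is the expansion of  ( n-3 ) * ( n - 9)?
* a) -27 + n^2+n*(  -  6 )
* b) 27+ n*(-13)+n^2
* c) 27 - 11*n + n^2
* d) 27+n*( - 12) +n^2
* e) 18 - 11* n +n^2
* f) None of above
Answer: d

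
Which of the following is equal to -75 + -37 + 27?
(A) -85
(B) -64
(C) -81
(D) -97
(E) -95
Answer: A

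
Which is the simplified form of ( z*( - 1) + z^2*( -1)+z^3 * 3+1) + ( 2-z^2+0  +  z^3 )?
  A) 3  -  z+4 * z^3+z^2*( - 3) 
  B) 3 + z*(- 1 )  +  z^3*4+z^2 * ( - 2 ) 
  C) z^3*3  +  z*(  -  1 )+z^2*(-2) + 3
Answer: B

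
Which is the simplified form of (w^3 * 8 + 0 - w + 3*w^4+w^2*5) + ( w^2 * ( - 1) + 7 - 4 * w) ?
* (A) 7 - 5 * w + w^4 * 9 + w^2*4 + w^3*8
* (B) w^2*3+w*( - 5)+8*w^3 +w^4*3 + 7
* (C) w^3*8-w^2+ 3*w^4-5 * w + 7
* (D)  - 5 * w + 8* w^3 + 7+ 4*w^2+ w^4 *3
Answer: D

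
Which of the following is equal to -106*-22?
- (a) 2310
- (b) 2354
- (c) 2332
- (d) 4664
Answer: c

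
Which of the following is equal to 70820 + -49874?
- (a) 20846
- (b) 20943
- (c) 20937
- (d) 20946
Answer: d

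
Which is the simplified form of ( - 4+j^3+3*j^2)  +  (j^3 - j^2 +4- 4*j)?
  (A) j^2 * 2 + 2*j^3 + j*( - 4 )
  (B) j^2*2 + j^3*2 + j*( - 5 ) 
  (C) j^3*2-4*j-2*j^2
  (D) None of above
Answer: A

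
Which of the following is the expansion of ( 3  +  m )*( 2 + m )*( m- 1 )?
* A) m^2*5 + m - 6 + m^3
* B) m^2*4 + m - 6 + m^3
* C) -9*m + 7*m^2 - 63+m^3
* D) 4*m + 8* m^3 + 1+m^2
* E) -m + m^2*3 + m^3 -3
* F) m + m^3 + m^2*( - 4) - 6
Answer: B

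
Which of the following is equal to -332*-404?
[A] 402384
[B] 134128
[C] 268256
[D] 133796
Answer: B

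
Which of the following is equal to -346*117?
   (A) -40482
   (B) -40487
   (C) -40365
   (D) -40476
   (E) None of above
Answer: A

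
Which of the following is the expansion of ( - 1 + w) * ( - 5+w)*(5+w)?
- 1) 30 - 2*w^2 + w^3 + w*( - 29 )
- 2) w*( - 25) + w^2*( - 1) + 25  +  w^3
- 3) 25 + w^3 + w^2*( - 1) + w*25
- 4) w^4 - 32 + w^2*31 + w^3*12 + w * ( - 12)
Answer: 2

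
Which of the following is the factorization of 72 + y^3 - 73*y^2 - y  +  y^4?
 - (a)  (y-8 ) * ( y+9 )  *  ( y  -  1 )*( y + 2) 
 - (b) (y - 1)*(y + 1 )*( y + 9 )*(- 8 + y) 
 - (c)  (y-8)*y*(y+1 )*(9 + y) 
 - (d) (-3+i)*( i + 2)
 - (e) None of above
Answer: b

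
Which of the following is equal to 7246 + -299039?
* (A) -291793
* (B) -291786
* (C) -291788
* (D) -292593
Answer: A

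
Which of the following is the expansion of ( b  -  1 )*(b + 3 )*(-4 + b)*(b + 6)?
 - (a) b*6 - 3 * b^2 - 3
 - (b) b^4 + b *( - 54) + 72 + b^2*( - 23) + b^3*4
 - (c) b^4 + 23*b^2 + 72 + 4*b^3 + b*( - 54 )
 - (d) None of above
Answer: b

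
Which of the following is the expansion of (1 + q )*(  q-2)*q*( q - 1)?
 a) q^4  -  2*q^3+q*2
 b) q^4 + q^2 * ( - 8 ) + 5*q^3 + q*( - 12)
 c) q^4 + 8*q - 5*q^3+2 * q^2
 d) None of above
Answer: d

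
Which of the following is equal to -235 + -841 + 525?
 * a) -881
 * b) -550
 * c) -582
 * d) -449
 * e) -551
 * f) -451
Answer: e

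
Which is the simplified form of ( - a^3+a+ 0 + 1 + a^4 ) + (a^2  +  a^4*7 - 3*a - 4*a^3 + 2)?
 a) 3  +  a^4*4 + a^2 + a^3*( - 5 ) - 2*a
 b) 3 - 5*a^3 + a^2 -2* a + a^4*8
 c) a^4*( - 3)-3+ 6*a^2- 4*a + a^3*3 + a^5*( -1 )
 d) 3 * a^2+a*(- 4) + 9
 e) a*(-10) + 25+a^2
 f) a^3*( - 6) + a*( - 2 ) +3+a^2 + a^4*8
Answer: b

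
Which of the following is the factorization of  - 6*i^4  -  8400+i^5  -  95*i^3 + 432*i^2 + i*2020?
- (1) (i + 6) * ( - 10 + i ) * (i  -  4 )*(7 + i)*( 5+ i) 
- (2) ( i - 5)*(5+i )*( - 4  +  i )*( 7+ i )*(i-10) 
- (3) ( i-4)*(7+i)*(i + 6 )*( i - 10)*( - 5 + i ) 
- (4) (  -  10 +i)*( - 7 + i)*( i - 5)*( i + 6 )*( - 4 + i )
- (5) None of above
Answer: 3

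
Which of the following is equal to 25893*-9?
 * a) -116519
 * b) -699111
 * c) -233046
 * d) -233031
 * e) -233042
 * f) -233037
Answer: f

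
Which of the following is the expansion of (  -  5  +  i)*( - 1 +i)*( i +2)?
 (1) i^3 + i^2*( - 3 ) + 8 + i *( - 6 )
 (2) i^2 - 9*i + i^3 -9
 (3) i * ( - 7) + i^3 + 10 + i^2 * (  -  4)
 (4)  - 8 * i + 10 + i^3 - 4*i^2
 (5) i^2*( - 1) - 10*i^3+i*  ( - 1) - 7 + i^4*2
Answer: 3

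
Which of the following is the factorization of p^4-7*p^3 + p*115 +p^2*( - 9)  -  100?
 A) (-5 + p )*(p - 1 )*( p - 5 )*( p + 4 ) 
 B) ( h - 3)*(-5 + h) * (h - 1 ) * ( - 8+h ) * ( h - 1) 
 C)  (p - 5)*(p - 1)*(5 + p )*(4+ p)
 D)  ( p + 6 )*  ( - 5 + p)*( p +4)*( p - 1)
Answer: A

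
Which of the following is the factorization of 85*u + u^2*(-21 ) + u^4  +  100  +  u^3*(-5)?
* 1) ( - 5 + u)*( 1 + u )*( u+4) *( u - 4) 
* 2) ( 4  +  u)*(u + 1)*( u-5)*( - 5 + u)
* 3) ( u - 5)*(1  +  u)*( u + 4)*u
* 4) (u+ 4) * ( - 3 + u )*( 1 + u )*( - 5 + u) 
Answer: 2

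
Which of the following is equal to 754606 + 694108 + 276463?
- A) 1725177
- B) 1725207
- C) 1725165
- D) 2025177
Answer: A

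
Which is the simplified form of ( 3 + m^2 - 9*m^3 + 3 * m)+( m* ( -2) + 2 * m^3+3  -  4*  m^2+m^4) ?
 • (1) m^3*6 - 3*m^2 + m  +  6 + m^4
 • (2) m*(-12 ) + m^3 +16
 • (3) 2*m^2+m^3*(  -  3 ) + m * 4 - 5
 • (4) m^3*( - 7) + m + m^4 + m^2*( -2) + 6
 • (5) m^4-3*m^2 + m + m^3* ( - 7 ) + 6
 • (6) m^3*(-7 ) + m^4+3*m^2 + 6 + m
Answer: 5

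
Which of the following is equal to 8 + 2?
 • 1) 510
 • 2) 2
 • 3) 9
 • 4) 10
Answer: 4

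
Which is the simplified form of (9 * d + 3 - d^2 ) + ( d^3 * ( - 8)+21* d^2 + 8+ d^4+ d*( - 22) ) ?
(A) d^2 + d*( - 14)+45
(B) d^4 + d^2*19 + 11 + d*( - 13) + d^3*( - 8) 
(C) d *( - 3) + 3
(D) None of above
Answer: D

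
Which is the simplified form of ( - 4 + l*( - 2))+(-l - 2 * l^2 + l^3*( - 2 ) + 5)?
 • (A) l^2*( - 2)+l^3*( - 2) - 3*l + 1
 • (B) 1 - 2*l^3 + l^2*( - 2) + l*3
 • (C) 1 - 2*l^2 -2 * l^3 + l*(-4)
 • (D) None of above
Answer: A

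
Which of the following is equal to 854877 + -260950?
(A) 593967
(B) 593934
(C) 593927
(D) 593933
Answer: C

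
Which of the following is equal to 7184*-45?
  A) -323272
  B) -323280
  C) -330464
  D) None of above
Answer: B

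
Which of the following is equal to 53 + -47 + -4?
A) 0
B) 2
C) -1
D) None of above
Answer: B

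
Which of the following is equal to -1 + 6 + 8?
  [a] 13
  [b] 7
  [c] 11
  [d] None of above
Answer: a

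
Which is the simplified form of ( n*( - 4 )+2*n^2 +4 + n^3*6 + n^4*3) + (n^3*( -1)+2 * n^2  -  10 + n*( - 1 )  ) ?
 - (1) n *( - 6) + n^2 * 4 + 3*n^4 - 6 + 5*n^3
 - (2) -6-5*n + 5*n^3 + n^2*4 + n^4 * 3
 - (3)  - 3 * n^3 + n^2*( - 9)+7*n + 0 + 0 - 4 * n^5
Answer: 2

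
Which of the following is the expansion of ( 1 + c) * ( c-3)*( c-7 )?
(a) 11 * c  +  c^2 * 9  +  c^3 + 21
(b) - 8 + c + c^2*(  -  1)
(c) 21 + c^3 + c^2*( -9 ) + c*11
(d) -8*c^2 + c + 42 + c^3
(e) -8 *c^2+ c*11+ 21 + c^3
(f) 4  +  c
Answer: c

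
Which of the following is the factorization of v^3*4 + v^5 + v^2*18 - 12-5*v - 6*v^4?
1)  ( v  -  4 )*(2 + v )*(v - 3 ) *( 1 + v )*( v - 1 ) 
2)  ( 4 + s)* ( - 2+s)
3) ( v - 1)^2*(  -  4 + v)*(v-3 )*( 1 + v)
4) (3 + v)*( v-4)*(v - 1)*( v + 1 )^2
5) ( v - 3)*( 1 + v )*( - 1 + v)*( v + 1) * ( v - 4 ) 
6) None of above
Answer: 5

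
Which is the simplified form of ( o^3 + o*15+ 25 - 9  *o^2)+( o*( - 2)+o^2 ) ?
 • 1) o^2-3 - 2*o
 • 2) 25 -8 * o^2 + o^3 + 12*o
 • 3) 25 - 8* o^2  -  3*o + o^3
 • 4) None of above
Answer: 4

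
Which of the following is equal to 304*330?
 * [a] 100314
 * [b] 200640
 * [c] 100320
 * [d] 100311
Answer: c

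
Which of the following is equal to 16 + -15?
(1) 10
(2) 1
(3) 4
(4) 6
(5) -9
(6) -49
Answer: 2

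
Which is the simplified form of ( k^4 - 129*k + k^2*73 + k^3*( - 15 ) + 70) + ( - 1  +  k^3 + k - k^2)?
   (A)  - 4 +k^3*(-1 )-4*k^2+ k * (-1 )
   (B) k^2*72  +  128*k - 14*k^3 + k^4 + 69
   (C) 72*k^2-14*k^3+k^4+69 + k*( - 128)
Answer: C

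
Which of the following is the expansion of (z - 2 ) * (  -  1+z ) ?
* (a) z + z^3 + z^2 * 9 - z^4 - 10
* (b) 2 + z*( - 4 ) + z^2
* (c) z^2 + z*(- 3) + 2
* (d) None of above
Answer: c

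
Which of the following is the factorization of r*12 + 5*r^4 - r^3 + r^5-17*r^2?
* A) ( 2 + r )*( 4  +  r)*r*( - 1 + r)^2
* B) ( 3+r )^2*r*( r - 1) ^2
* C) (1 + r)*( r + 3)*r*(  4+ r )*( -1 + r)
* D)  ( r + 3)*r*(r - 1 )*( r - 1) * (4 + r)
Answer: D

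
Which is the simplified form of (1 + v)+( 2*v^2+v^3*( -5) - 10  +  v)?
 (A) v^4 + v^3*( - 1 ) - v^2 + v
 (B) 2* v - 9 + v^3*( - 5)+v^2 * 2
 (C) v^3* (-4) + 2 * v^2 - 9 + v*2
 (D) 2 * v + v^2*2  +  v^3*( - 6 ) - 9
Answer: B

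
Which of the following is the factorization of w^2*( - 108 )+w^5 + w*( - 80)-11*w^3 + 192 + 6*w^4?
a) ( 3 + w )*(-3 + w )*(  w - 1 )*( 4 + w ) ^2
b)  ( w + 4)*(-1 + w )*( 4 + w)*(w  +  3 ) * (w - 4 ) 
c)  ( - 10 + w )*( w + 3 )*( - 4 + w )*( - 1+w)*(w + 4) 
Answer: b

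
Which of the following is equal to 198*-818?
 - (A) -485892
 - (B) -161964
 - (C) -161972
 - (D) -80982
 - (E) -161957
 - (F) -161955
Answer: B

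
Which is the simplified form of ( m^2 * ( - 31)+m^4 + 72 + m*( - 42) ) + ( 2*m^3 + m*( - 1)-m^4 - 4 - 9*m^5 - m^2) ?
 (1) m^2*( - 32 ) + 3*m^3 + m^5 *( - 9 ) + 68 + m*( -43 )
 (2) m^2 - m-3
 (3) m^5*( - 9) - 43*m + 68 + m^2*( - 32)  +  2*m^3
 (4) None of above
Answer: 3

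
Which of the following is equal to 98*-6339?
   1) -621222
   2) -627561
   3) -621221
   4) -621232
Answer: 1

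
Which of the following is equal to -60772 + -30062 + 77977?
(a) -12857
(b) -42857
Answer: a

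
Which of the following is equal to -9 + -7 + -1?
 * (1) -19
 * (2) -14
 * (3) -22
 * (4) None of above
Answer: 4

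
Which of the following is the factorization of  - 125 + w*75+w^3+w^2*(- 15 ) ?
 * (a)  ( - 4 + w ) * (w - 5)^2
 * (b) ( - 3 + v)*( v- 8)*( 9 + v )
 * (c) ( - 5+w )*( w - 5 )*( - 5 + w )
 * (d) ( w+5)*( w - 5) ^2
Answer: c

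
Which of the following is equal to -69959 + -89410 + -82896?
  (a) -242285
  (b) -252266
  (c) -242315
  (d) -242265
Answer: d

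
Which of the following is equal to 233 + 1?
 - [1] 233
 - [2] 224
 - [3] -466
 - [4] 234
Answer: 4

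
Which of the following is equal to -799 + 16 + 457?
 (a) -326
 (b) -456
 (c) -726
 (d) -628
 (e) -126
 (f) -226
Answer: a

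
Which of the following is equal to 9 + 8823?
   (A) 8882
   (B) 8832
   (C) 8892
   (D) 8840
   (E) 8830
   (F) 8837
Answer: B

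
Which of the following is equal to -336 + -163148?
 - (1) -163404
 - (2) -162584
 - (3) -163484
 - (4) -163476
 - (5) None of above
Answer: 3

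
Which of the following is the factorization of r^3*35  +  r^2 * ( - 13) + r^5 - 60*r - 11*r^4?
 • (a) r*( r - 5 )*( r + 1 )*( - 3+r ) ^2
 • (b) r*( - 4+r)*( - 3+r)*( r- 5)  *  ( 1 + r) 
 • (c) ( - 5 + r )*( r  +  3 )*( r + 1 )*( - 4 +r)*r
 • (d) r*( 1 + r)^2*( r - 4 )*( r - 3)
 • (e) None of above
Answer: b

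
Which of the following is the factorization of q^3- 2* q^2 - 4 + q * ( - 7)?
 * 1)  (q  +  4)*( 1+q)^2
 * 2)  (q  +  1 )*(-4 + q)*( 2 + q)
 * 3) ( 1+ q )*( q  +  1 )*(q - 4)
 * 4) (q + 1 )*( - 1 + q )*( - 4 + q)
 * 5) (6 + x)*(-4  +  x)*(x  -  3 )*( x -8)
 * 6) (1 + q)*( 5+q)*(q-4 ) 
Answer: 3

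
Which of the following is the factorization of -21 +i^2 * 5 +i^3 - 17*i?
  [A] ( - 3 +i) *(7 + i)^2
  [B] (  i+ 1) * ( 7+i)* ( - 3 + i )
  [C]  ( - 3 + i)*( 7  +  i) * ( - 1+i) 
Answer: B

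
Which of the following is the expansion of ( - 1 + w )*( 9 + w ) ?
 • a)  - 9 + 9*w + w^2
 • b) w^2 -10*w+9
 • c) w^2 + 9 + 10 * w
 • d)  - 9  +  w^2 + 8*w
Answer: d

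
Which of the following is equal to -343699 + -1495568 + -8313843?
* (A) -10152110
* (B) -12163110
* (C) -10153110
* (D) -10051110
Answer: C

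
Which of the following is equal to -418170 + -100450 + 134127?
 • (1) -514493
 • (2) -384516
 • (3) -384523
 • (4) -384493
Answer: 4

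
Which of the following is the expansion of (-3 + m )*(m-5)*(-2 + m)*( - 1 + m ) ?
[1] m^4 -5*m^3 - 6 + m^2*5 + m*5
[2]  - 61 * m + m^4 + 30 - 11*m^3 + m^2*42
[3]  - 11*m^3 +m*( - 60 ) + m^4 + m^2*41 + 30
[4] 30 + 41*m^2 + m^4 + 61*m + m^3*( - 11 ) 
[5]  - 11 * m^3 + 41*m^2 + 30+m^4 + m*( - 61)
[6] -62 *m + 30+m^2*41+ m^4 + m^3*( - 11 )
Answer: 5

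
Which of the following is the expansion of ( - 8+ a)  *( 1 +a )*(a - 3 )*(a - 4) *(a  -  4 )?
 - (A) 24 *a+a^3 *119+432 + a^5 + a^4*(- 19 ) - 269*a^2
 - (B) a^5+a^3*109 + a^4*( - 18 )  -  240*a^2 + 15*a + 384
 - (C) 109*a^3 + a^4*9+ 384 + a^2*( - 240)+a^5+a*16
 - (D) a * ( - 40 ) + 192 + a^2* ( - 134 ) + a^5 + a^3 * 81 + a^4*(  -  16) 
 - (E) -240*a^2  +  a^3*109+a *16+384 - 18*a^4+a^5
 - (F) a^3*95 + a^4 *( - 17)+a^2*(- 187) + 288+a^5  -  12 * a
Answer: E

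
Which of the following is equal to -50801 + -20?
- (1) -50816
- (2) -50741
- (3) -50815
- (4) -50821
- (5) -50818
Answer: 4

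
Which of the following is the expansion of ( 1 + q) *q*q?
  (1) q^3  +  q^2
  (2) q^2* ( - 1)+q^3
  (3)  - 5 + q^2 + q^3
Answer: 1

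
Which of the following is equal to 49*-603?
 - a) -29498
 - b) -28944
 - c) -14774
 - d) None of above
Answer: d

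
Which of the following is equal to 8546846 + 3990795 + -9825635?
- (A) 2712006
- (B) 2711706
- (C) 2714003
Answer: A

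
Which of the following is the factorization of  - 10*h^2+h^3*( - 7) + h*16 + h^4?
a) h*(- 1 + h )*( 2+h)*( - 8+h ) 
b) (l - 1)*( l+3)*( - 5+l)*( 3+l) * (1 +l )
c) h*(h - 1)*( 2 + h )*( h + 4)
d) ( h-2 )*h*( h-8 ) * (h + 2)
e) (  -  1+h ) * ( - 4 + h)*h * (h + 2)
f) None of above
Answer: a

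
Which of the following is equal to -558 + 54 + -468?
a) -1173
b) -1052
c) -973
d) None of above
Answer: d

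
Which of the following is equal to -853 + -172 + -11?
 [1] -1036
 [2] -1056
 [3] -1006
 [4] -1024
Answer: 1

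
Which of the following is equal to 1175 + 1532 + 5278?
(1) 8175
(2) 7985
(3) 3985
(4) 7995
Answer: 2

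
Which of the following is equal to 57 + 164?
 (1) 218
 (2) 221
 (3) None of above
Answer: 2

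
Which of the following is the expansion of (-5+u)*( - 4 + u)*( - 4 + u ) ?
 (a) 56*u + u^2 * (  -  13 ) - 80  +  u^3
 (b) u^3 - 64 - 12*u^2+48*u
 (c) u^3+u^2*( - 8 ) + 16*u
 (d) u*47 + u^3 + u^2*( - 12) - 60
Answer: a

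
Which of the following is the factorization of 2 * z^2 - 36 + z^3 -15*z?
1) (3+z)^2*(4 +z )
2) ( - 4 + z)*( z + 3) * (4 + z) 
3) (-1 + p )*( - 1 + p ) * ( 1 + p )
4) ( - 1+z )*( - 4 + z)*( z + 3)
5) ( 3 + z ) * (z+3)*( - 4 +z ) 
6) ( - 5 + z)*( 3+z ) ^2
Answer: 5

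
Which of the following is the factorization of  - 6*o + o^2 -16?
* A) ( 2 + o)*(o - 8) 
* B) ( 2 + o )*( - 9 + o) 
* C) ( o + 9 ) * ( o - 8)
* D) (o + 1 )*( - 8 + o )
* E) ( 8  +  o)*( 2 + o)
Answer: A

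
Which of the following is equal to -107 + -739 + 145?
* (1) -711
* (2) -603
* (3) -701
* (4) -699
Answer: 3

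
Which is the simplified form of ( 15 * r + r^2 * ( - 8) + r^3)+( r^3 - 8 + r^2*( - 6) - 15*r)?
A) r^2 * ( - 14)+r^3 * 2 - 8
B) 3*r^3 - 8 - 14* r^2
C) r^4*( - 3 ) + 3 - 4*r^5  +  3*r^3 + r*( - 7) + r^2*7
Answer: A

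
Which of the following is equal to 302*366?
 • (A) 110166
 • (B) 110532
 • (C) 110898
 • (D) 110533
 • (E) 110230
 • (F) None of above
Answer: B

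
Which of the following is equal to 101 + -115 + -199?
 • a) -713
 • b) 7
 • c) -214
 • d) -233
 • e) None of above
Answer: e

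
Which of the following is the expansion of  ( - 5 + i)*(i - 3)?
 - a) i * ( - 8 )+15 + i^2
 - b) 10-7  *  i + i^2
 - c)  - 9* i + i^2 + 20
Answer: a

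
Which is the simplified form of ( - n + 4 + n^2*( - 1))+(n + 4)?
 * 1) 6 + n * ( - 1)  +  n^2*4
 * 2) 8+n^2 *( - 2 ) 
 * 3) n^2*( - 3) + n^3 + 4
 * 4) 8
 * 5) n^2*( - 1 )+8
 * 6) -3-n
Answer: 5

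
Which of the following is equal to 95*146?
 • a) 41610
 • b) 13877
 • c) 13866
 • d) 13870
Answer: d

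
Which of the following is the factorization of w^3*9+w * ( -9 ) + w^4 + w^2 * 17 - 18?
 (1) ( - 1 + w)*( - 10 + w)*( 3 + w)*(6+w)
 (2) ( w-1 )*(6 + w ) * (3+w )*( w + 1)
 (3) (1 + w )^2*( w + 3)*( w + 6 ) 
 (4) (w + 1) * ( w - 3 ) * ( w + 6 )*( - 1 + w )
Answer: 2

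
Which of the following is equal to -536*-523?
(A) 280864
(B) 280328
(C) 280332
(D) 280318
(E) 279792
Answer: B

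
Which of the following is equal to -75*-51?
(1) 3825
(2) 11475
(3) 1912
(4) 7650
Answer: 1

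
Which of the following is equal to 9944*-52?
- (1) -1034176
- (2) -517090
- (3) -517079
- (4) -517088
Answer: 4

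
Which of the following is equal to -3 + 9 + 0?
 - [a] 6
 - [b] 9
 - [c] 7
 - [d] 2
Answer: a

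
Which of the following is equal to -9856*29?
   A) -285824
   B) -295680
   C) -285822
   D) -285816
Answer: A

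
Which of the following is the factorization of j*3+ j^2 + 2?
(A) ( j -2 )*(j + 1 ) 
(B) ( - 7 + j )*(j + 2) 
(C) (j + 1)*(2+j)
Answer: C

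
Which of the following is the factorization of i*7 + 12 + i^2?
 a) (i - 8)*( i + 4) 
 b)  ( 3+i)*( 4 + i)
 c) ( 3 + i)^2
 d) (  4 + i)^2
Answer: b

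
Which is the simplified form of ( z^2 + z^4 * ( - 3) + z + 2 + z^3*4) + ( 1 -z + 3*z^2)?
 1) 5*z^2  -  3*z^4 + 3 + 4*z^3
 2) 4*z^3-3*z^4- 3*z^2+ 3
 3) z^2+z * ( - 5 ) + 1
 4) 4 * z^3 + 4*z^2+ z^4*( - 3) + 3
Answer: 4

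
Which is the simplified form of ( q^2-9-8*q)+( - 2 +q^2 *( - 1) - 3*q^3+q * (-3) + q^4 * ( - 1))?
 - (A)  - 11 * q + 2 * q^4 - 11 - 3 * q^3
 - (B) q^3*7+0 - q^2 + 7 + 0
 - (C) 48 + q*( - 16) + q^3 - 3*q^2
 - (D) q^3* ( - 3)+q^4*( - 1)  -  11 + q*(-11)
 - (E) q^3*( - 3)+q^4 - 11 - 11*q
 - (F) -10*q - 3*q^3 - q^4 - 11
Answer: D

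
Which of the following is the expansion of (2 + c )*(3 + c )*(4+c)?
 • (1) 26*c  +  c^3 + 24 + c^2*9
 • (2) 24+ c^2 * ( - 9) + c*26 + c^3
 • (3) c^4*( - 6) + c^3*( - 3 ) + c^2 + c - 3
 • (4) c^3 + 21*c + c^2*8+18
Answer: 1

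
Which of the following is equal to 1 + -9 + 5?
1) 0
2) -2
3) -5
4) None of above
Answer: 4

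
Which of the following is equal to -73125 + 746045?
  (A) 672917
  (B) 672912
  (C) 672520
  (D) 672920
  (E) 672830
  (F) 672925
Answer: D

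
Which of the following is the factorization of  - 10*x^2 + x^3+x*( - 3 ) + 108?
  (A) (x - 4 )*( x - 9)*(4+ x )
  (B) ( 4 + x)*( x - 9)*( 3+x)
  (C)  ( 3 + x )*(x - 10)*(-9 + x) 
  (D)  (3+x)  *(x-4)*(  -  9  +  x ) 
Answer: D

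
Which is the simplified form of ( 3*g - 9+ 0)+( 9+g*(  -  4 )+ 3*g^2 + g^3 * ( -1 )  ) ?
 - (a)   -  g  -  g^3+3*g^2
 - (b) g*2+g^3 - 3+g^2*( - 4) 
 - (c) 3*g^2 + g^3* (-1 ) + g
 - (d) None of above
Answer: a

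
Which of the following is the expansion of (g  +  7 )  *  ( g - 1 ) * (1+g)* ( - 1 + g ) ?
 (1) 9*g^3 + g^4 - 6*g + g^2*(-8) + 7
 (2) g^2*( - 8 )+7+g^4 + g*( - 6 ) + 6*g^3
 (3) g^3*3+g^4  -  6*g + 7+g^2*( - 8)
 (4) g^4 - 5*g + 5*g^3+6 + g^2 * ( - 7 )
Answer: 2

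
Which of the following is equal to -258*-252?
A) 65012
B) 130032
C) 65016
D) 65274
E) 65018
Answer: C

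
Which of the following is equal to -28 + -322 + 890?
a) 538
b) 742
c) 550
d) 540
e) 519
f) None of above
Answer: d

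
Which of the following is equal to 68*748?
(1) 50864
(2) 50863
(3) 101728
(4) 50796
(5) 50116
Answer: 1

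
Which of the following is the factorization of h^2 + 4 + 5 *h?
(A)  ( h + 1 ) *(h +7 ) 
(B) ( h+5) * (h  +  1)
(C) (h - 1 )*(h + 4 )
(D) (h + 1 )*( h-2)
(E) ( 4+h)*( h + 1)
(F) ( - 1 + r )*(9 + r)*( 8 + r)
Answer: E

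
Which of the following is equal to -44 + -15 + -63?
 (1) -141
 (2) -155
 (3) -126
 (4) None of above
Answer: 4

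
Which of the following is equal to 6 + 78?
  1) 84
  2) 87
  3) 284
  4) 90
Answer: 1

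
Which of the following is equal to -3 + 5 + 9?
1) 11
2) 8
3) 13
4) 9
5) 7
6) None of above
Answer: 1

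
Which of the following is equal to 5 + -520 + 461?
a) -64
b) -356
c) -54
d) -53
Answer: c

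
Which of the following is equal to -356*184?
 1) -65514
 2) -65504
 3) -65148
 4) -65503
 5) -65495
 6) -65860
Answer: 2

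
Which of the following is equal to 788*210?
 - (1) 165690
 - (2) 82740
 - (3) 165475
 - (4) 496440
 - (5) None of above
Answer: 5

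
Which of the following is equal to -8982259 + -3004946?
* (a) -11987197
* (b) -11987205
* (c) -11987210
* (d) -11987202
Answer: b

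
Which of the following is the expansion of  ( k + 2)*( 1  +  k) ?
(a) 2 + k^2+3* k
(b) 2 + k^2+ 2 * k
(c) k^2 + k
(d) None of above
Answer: a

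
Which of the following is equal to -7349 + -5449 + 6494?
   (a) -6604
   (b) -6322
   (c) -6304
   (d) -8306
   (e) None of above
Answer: c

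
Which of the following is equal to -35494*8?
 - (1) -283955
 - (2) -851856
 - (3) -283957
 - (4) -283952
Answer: 4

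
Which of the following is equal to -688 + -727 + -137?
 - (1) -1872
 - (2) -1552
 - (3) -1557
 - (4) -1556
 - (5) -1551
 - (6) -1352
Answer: 2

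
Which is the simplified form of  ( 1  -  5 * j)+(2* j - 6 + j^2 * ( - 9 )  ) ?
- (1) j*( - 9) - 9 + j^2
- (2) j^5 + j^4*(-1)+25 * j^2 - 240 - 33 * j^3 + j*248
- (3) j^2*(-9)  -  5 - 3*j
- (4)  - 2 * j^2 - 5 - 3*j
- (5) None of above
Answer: 3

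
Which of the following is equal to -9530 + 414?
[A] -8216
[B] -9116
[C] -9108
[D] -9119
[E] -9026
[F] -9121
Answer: B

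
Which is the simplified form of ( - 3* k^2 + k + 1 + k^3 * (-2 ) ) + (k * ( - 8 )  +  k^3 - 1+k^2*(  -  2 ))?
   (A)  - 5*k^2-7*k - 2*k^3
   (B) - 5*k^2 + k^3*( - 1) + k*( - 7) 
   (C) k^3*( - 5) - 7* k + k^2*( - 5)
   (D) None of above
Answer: B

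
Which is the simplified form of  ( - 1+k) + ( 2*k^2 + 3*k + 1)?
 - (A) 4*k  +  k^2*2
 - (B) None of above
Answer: A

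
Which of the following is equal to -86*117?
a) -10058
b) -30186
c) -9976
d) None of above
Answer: d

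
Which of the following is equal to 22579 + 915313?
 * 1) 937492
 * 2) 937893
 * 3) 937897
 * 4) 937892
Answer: 4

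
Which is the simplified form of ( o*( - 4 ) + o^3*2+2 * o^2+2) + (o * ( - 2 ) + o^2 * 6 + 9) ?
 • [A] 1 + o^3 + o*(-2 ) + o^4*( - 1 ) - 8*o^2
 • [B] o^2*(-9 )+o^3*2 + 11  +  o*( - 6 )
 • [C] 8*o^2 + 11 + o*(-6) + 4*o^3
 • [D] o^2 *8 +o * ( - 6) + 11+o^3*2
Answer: D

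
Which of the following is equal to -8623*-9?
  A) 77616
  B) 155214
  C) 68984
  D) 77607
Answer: D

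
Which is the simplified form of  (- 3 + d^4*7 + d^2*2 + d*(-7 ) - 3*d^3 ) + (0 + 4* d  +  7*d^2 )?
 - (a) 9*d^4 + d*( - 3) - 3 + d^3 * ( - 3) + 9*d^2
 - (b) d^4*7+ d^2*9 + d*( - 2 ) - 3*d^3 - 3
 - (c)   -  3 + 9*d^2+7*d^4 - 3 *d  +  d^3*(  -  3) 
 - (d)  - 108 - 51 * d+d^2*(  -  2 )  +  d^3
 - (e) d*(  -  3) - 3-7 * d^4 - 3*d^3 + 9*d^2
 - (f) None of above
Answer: c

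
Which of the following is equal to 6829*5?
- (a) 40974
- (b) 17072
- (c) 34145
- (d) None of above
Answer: c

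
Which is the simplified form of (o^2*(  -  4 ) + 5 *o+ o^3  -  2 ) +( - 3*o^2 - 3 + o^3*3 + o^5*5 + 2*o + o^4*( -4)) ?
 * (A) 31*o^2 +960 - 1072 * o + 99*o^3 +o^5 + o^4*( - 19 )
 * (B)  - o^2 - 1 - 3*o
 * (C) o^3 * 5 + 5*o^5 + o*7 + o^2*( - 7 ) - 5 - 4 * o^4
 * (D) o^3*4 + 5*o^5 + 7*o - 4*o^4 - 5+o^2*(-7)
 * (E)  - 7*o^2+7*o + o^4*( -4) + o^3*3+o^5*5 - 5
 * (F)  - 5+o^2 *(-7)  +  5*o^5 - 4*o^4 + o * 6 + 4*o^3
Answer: D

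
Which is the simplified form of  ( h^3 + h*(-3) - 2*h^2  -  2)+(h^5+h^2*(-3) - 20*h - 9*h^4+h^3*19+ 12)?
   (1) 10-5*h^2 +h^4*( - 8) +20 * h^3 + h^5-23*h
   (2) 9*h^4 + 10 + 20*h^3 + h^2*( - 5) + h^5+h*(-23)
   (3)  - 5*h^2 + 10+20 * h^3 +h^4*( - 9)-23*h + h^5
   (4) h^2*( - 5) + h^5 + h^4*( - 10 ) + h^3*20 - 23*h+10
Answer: 3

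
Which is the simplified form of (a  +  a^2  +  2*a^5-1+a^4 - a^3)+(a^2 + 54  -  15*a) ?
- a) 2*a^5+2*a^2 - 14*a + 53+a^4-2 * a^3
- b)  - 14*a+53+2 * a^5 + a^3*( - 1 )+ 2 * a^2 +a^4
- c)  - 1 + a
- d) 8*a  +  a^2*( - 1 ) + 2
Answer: b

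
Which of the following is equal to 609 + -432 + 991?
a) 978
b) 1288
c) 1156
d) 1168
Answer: d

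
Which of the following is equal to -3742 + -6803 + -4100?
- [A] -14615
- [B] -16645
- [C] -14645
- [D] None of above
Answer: C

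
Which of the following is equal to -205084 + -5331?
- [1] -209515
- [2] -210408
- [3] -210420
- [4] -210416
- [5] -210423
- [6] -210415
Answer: 6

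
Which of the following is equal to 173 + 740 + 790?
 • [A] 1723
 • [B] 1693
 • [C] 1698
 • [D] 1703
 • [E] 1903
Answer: D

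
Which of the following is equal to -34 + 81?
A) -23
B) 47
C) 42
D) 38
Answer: B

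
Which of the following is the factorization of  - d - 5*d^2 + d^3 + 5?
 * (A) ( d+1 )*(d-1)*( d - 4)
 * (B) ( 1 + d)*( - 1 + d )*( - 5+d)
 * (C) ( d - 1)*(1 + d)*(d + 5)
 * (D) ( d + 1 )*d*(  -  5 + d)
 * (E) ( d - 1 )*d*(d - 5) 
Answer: B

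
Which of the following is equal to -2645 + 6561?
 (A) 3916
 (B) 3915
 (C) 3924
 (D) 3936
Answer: A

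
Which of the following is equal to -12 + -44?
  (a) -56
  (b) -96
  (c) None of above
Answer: a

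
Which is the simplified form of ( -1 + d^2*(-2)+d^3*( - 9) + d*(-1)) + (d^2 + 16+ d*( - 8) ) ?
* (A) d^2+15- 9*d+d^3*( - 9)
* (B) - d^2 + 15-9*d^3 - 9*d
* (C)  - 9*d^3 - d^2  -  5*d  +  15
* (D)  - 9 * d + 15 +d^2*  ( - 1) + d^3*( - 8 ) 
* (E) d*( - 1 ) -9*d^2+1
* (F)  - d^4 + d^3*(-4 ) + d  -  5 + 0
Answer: B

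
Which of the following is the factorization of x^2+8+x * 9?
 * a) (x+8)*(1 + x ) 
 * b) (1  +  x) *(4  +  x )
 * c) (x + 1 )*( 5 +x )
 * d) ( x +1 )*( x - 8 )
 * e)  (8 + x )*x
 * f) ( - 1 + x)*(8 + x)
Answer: a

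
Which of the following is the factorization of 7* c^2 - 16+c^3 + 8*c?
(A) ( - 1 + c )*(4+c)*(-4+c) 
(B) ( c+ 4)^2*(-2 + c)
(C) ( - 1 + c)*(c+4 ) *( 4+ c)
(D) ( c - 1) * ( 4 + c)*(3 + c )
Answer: C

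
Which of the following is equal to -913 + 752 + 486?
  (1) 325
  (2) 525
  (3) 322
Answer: 1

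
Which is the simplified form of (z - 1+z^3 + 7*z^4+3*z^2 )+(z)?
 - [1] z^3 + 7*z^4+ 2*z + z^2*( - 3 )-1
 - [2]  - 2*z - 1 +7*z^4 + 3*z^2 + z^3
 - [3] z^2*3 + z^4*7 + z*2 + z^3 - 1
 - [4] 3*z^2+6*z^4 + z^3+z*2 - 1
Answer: 3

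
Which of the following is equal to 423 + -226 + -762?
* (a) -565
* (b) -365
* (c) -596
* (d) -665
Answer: a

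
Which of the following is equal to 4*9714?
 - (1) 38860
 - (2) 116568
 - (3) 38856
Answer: 3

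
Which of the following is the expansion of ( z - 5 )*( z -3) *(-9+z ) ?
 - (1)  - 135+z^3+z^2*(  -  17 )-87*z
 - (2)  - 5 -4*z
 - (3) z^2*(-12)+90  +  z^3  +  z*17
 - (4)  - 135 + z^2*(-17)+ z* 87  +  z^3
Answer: 4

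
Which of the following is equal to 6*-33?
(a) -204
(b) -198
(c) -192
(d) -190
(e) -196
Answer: b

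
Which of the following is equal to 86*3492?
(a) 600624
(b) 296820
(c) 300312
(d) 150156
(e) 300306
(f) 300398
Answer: c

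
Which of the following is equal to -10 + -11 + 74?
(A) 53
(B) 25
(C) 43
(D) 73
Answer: A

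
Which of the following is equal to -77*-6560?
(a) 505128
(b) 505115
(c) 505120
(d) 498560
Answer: c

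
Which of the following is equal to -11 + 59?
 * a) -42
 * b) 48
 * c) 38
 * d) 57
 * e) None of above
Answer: b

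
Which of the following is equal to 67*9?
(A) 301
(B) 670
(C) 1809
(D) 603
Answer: D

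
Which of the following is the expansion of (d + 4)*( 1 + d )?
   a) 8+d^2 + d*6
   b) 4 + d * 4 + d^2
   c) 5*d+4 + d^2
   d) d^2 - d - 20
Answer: c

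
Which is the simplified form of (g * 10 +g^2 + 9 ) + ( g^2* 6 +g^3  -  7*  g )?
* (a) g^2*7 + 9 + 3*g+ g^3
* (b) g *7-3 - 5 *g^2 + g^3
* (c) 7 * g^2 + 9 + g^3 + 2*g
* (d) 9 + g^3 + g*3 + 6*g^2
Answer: a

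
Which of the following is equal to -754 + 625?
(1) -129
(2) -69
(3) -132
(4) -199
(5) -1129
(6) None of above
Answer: 1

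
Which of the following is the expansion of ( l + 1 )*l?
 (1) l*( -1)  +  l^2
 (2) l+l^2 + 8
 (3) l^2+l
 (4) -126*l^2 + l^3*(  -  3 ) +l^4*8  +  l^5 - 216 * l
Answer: 3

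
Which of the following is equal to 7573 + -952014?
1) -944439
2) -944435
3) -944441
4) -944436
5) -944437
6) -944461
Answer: 3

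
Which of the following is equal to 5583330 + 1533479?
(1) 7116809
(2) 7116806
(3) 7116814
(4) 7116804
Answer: 1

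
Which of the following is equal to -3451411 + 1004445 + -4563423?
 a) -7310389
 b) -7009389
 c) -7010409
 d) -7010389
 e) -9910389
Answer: d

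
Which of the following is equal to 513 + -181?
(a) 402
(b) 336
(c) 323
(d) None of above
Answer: d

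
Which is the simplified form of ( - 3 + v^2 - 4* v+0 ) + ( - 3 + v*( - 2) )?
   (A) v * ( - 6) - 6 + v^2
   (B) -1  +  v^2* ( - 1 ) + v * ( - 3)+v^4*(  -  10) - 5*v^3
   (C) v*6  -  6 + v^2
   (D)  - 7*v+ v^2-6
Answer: A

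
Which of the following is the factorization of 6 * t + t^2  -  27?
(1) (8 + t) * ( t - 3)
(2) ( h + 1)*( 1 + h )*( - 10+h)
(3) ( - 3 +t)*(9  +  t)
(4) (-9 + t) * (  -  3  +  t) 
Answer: 3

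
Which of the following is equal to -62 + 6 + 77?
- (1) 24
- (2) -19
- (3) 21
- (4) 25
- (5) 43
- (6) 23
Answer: 3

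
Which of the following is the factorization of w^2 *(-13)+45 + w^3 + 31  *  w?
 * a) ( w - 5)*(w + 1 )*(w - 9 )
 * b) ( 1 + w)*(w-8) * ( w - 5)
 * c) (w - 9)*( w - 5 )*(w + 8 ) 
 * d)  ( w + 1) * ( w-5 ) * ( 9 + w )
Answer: a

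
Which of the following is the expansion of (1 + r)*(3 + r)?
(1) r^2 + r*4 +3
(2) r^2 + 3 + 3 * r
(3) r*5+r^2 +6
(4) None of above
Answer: 1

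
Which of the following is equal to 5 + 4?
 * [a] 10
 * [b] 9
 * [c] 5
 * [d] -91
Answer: b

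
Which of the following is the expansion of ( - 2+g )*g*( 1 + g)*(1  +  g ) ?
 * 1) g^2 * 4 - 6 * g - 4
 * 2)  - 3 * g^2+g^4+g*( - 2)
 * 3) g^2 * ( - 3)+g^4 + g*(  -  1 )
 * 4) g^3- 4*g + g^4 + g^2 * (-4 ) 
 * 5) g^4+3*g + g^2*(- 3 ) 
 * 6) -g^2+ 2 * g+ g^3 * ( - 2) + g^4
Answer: 2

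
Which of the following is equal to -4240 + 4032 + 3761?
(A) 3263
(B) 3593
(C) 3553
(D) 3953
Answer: C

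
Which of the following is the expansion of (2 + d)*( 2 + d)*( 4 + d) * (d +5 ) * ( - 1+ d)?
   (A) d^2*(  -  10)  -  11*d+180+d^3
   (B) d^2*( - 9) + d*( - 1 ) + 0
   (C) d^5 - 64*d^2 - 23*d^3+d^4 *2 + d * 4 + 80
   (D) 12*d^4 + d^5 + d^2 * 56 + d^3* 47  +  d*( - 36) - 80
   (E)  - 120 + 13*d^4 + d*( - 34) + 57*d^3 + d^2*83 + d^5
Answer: D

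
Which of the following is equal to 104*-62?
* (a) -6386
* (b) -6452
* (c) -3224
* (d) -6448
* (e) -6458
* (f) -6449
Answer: d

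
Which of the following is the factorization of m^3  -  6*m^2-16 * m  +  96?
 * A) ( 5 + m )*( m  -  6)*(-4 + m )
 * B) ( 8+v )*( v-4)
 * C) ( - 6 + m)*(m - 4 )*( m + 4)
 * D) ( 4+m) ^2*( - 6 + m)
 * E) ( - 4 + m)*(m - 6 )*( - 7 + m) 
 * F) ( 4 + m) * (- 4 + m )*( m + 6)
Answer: C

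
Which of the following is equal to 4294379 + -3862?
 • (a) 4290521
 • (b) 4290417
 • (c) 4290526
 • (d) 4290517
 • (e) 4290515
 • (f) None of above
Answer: d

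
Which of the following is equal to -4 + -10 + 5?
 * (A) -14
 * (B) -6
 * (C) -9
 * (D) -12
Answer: C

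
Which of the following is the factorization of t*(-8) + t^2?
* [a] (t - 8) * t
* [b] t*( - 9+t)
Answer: a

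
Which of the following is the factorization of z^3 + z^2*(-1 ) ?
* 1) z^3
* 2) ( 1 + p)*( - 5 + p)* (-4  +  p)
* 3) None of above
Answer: 3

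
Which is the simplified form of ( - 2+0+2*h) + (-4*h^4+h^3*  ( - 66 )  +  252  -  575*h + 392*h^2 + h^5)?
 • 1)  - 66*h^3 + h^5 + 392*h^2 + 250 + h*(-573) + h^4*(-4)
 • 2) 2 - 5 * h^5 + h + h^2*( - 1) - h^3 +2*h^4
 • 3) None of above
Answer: 1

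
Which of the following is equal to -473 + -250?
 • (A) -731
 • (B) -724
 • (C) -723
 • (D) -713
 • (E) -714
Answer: C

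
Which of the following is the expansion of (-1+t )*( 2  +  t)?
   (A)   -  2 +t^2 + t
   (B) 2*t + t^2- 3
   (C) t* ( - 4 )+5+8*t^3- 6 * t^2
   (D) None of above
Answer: A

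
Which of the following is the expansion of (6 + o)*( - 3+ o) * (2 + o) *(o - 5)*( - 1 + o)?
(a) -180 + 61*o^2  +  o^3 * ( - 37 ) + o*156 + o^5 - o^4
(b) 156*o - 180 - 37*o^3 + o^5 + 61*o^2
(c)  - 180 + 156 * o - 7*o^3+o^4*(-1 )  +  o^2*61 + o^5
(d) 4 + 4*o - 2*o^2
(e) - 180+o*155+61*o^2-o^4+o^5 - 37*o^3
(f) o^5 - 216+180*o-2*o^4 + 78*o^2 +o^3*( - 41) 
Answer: a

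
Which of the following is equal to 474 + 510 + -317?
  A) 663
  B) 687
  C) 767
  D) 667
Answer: D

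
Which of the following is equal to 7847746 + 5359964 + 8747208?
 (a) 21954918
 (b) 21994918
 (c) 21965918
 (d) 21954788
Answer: a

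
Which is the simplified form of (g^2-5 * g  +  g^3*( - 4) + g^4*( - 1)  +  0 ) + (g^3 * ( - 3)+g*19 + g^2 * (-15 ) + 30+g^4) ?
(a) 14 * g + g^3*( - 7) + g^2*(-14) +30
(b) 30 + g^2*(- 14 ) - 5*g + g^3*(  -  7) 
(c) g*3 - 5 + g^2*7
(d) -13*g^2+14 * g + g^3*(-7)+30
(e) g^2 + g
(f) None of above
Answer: a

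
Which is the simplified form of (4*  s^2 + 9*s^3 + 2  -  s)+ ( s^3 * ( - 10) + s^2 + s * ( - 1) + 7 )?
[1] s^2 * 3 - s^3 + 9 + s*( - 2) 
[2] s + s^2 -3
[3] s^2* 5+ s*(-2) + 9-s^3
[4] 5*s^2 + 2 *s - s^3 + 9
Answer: 3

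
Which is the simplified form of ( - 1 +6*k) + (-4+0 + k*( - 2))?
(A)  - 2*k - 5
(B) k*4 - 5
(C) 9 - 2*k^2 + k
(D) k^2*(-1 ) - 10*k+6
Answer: B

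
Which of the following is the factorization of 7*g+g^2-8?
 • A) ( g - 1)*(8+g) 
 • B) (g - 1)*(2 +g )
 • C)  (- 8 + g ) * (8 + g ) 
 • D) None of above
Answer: A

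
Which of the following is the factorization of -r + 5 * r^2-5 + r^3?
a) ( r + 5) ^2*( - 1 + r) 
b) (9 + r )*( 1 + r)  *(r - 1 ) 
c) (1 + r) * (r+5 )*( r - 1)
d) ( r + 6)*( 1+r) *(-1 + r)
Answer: c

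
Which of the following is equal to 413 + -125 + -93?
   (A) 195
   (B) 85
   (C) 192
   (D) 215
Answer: A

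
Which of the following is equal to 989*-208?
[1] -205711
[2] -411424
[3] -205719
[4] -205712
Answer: 4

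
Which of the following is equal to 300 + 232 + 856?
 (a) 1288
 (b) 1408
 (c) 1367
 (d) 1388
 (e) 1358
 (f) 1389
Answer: d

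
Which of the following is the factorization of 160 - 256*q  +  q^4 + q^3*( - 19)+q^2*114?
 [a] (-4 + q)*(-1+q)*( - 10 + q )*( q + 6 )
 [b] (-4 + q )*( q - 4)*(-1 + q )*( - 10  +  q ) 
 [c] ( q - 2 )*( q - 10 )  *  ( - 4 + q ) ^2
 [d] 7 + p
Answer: b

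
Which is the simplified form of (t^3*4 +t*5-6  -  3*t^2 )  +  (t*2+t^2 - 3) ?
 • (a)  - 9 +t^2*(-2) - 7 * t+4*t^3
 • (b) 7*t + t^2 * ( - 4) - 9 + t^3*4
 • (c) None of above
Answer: c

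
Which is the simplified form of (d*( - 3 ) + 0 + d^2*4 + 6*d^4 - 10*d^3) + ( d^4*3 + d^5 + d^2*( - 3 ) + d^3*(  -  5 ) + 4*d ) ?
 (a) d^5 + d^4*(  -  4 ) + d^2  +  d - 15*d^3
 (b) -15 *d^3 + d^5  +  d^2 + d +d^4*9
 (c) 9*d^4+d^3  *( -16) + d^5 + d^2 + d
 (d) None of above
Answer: b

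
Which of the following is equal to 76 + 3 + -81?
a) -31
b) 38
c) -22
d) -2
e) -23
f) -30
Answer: d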